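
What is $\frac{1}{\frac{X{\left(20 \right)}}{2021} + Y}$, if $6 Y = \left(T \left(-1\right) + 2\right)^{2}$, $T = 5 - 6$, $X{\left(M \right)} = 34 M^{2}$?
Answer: $\frac{4042}{33263} \approx 0.12152$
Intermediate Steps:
$T = -1$ ($T = 5 - 6 = -1$)
$Y = \frac{3}{2}$ ($Y = \frac{\left(\left(-1\right) \left(-1\right) + 2\right)^{2}}{6} = \frac{\left(1 + 2\right)^{2}}{6} = \frac{3^{2}}{6} = \frac{1}{6} \cdot 9 = \frac{3}{2} \approx 1.5$)
$\frac{1}{\frac{X{\left(20 \right)}}{2021} + Y} = \frac{1}{\frac{34 \cdot 20^{2}}{2021} + \frac{3}{2}} = \frac{1}{34 \cdot 400 \cdot \frac{1}{2021} + \frac{3}{2}} = \frac{1}{13600 \cdot \frac{1}{2021} + \frac{3}{2}} = \frac{1}{\frac{13600}{2021} + \frac{3}{2}} = \frac{1}{\frac{33263}{4042}} = \frac{4042}{33263}$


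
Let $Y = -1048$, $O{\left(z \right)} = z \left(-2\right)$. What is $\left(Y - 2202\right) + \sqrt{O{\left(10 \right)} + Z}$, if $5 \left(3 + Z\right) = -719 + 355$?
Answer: $-3250 + \frac{i \sqrt{2395}}{5} \approx -3250.0 + 9.7878 i$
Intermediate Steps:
$O{\left(z \right)} = - 2 z$
$Z = - \frac{379}{5}$ ($Z = -3 + \frac{-719 + 355}{5} = -3 + \frac{1}{5} \left(-364\right) = -3 - \frac{364}{5} = - \frac{379}{5} \approx -75.8$)
$\left(Y - 2202\right) + \sqrt{O{\left(10 \right)} + Z} = \left(-1048 - 2202\right) + \sqrt{\left(-2\right) 10 - \frac{379}{5}} = -3250 + \sqrt{-20 - \frac{379}{5}} = -3250 + \sqrt{- \frac{479}{5}} = -3250 + \frac{i \sqrt{2395}}{5}$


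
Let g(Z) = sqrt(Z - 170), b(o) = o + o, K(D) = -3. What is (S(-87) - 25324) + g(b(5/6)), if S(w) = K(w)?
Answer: -25327 + I*sqrt(1515)/3 ≈ -25327.0 + 12.974*I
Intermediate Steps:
b(o) = 2*o
S(w) = -3
g(Z) = sqrt(-170 + Z)
(S(-87) - 25324) + g(b(5/6)) = (-3 - 25324) + sqrt(-170 + 2*(5/6)) = -25327 + sqrt(-170 + 2*(5*(1/6))) = -25327 + sqrt(-170 + 2*(5/6)) = -25327 + sqrt(-170 + 5/3) = -25327 + sqrt(-505/3) = -25327 + I*sqrt(1515)/3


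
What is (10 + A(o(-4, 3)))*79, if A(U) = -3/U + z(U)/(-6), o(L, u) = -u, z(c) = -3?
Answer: 1817/2 ≈ 908.50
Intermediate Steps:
A(U) = 1/2 - 3/U (A(U) = -3/U - 3/(-6) = -3/U - 3*(-1/6) = -3/U + 1/2 = 1/2 - 3/U)
(10 + A(o(-4, 3)))*79 = (10 + (-6 - 1*3)/(2*((-1*3))))*79 = (10 + (1/2)*(-6 - 3)/(-3))*79 = (10 + (1/2)*(-1/3)*(-9))*79 = (10 + 3/2)*79 = (23/2)*79 = 1817/2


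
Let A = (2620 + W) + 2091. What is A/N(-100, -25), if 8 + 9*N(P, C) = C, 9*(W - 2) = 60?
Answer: -14159/11 ≈ -1287.2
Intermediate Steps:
W = 26/3 (W = 2 + (1/9)*60 = 2 + 20/3 = 26/3 ≈ 8.6667)
N(P, C) = -8/9 + C/9
A = 14159/3 (A = (2620 + 26/3) + 2091 = 7886/3 + 2091 = 14159/3 ≈ 4719.7)
A/N(-100, -25) = 14159/(3*(-8/9 + (1/9)*(-25))) = 14159/(3*(-8/9 - 25/9)) = 14159/(3*(-11/3)) = (14159/3)*(-3/11) = -14159/11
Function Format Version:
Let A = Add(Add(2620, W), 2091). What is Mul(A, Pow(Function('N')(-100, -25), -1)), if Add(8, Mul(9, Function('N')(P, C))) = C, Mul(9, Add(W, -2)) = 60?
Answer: Rational(-14159, 11) ≈ -1287.2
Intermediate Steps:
W = Rational(26, 3) (W = Add(2, Mul(Rational(1, 9), 60)) = Add(2, Rational(20, 3)) = Rational(26, 3) ≈ 8.6667)
Function('N')(P, C) = Add(Rational(-8, 9), Mul(Rational(1, 9), C))
A = Rational(14159, 3) (A = Add(Add(2620, Rational(26, 3)), 2091) = Add(Rational(7886, 3), 2091) = Rational(14159, 3) ≈ 4719.7)
Mul(A, Pow(Function('N')(-100, -25), -1)) = Mul(Rational(14159, 3), Pow(Add(Rational(-8, 9), Mul(Rational(1, 9), -25)), -1)) = Mul(Rational(14159, 3), Pow(Add(Rational(-8, 9), Rational(-25, 9)), -1)) = Mul(Rational(14159, 3), Pow(Rational(-11, 3), -1)) = Mul(Rational(14159, 3), Rational(-3, 11)) = Rational(-14159, 11)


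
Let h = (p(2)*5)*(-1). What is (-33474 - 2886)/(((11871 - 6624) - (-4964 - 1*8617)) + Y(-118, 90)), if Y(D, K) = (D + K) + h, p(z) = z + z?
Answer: -606/313 ≈ -1.9361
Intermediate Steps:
p(z) = 2*z
h = -20 (h = ((2*2)*5)*(-1) = (4*5)*(-1) = 20*(-1) = -20)
Y(D, K) = -20 + D + K (Y(D, K) = (D + K) - 20 = -20 + D + K)
(-33474 - 2886)/(((11871 - 6624) - (-4964 - 1*8617)) + Y(-118, 90)) = (-33474 - 2886)/(((11871 - 6624) - (-4964 - 1*8617)) + (-20 - 118 + 90)) = -36360/((5247 - (-4964 - 8617)) - 48) = -36360/((5247 - 1*(-13581)) - 48) = -36360/((5247 + 13581) - 48) = -36360/(18828 - 48) = -36360/18780 = -36360*1/18780 = -606/313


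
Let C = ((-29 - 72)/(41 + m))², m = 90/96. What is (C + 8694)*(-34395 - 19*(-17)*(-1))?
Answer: -135990638957780/450241 ≈ -3.0204e+8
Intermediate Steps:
m = 15/16 (m = 90*(1/96) = 15/16 ≈ 0.93750)
C = 2611456/450241 (C = ((-29 - 72)/(41 + 15/16))² = (-101/671/16)² = (-101*16/671)² = (-1616/671)² = 2611456/450241 ≈ 5.8001)
(C + 8694)*(-34395 - 19*(-17)*(-1)) = (2611456/450241 + 8694)*(-34395 - 19*(-17)*(-1)) = 3917006710*(-34395 + 323*(-1))/450241 = 3917006710*(-34395 - 323)/450241 = (3917006710/450241)*(-34718) = -135990638957780/450241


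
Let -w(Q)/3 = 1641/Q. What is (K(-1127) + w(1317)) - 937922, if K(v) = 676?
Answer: -411452635/439 ≈ -9.3725e+5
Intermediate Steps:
w(Q) = -4923/Q
(K(-1127) + w(1317)) - 937922 = (676 - 4923/1317) - 937922 = (676 - 4923*1/1317) - 937922 = (676 - 1641/439) - 937922 = 295123/439 - 937922 = -411452635/439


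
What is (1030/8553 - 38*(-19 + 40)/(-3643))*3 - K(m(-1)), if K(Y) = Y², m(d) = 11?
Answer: -1246151769/10386193 ≈ -119.98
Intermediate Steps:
(1030/8553 - 38*(-19 + 40)/(-3643))*3 - K(m(-1)) = (1030/8553 - 38*(-19 + 40)/(-3643))*3 - 1*11² = (1030*(1/8553) - 38*21*(-1/3643))*3 - 1*121 = (1030/8553 - 798*(-1/3643))*3 - 121 = (1030/8553 + 798/3643)*3 - 121 = (10577584/31158579)*3 - 121 = 10577584/10386193 - 121 = -1246151769/10386193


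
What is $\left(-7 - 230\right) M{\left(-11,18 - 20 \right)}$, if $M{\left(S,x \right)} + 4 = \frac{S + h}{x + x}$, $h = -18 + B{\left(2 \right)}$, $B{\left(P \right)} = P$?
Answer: $- \frac{2607}{4} \approx -651.75$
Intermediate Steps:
$h = -16$ ($h = -18 + 2 = -16$)
$M{\left(S,x \right)} = -4 + \frac{-16 + S}{2 x}$ ($M{\left(S,x \right)} = -4 + \frac{S - 16}{x + x} = -4 + \frac{-16 + S}{2 x}$)
$\left(-7 - 230\right) M{\left(-11,18 - 20 \right)} = \left(-7 - 230\right) \frac{-16 - 11 - 8 \left(18 - 20\right)}{2 \left(18 - 20\right)} = - 237 \frac{-16 - 11 - 8 \left(18 - 20\right)}{2 \left(18 - 20\right)} = - 237 \frac{-16 - 11 - -16}{2 \left(-2\right)} = - 237 \cdot \frac{1}{2} \left(- \frac{1}{2}\right) \left(-16 - 11 + 16\right) = - 237 \cdot \frac{1}{2} \left(- \frac{1}{2}\right) \left(-11\right) = \left(-237\right) \frac{11}{4} = - \frac{2607}{4}$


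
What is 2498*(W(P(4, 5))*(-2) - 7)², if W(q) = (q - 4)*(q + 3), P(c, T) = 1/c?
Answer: 24131929/32 ≈ 7.5412e+5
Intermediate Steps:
W(q) = (-4 + q)*(3 + q)
2498*(W(P(4, 5))*(-2) - 7)² = 2498*((-12 + (1/4)² - 1/4)*(-2) - 7)² = 2498*((-12 + (¼)² - 1*¼)*(-2) - 7)² = 2498*((-12 + 1/16 - ¼)*(-2) - 7)² = 2498*(-195/16*(-2) - 7)² = 2498*(195/8 - 7)² = 2498*(139/8)² = 2498*(19321/64) = 24131929/32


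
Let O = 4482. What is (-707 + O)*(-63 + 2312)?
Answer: 8489975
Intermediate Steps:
(-707 + O)*(-63 + 2312) = (-707 + 4482)*(-63 + 2312) = 3775*2249 = 8489975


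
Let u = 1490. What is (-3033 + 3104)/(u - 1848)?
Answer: -71/358 ≈ -0.19832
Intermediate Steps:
(-3033 + 3104)/(u - 1848) = (-3033 + 3104)/(1490 - 1848) = 71/(-358) = 71*(-1/358) = -71/358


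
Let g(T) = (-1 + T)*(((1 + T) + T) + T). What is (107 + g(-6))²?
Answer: 51076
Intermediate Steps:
g(T) = (1 + 3*T)*(-1 + T) (g(T) = (-1 + T)*((1 + 2*T) + T) = (-1 + T)*(1 + 3*T) = (1 + 3*T)*(-1 + T))
(107 + g(-6))² = (107 + (-1 - 2*(-6) + 3*(-6)²))² = (107 + (-1 + 12 + 3*36))² = (107 + (-1 + 12 + 108))² = (107 + 119)² = 226² = 51076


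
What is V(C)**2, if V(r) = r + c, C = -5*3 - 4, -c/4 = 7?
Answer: 2209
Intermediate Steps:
c = -28 (c = -4*7 = -28)
C = -19 (C = -15 - 4 = -19)
V(r) = -28 + r (V(r) = r - 28 = -28 + r)
V(C)**2 = (-28 - 19)**2 = (-47)**2 = 2209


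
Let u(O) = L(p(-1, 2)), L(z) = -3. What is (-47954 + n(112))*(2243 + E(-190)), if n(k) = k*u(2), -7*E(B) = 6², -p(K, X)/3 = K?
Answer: -756462850/7 ≈ -1.0807e+8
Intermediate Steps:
p(K, X) = -3*K
E(B) = -36/7 (E(B) = -⅐*6² = -⅐*36 = -36/7)
u(O) = -3
n(k) = -3*k (n(k) = k*(-3) = -3*k)
(-47954 + n(112))*(2243 + E(-190)) = (-47954 - 3*112)*(2243 - 36/7) = (-47954 - 336)*(15665/7) = -48290*15665/7 = -756462850/7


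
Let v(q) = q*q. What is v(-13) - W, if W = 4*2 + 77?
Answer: 84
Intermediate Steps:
v(q) = q²
W = 85 (W = 8 + 77 = 85)
v(-13) - W = (-13)² - 1*85 = 169 - 85 = 84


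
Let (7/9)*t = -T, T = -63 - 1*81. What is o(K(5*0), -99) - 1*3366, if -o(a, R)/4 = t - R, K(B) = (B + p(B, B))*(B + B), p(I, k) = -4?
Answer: -31518/7 ≈ -4502.6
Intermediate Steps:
T = -144 (T = -63 - 81 = -144)
K(B) = 2*B*(-4 + B) (K(B) = (B - 4)*(B + B) = (-4 + B)*(2*B) = 2*B*(-4 + B))
t = 1296/7 (t = 9*(-1*(-144))/7 = (9/7)*144 = 1296/7 ≈ 185.14)
o(a, R) = -5184/7 + 4*R (o(a, R) = -4*(1296/7 - R) = -5184/7 + 4*R)
o(K(5*0), -99) - 1*3366 = (-5184/7 + 4*(-99)) - 1*3366 = (-5184/7 - 396) - 3366 = -7956/7 - 3366 = -31518/7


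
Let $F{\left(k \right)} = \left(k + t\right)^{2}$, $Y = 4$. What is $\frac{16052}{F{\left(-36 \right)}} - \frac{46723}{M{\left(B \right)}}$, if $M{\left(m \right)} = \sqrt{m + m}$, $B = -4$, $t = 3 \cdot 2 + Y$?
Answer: $\frac{4013}{169} + \frac{46723 i \sqrt{2}}{4} \approx 23.746 + 16519.0 i$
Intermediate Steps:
$t = 10$ ($t = 3 \cdot 2 + 4 = 6 + 4 = 10$)
$F{\left(k \right)} = \left(10 + k\right)^{2}$ ($F{\left(k \right)} = \left(k + 10\right)^{2} = \left(10 + k\right)^{2}$)
$M{\left(m \right)} = \sqrt{2} \sqrt{m}$ ($M{\left(m \right)} = \sqrt{2 m} = \sqrt{2} \sqrt{m}$)
$\frac{16052}{F{\left(-36 \right)}} - \frac{46723}{M{\left(B \right)}} = \frac{16052}{\left(10 - 36\right)^{2}} - \frac{46723}{\sqrt{2} \sqrt{-4}} = \frac{16052}{\left(-26\right)^{2}} - \frac{46723}{\sqrt{2} \cdot 2 i} = \frac{16052}{676} - \frac{46723}{2 i \sqrt{2}} = 16052 \cdot \frac{1}{676} - 46723 \left(- \frac{i \sqrt{2}}{4}\right) = \frac{4013}{169} + \frac{46723 i \sqrt{2}}{4}$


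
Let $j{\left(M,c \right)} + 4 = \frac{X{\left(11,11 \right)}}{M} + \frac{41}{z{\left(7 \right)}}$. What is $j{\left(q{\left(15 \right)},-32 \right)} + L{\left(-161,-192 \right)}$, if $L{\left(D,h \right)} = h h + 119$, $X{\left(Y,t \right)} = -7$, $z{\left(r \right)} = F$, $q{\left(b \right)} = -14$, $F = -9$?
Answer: $\frac{665549}{18} \approx 36975.0$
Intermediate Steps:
$z{\left(r \right)} = -9$
$L{\left(D,h \right)} = 119 + h^{2}$ ($L{\left(D,h \right)} = h^{2} + 119 = 119 + h^{2}$)
$j{\left(M,c \right)} = - \frac{77}{9} - \frac{7}{M}$ ($j{\left(M,c \right)} = -4 + \left(- \frac{7}{M} + \frac{41}{-9}\right) = -4 + \left(- \frac{7}{M} + 41 \left(- \frac{1}{9}\right)\right) = -4 - \left(\frac{41}{9} + \frac{7}{M}\right) = - \frac{77}{9} - \frac{7}{M}$)
$j{\left(q{\left(15 \right)},-32 \right)} + L{\left(-161,-192 \right)} = \left(- \frac{77}{9} - \frac{7}{-14}\right) + \left(119 + \left(-192\right)^{2}\right) = \left(- \frac{77}{9} - - \frac{1}{2}\right) + \left(119 + 36864\right) = \left(- \frac{77}{9} + \frac{1}{2}\right) + 36983 = - \frac{145}{18} + 36983 = \frac{665549}{18}$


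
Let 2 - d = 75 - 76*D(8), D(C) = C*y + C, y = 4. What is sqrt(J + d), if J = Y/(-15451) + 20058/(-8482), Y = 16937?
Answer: sqrt(12725075992705695991)/65527691 ≈ 54.438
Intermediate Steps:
J = -226787896/65527691 (J = 16937/(-15451) + 20058/(-8482) = 16937*(-1/15451) + 20058*(-1/8482) = -16937/15451 - 10029/4241 = -226787896/65527691 ≈ -3.4609)
D(C) = 5*C (D(C) = C*4 + C = 4*C + C = 5*C)
d = 2967 (d = 2 - (75 - 380*8) = 2 - (75 - 76*40) = 2 - (75 - 3040) = 2 - 1*(-2965) = 2 + 2965 = 2967)
sqrt(J + d) = sqrt(-226787896/65527691 + 2967) = sqrt(194193871301/65527691) = sqrt(12725075992705695991)/65527691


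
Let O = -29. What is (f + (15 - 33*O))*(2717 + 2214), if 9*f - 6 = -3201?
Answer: 3042427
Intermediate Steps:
f = -355 (f = ⅔ + (⅑)*(-3201) = ⅔ - 1067/3 = -355)
(f + (15 - 33*O))*(2717 + 2214) = (-355 + (15 - 33*(-29)))*(2717 + 2214) = (-355 + (15 + 957))*4931 = (-355 + 972)*4931 = 617*4931 = 3042427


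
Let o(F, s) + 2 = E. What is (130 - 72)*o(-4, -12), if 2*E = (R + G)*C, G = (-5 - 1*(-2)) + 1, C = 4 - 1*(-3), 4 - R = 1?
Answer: 87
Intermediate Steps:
R = 3 (R = 4 - 1*1 = 4 - 1 = 3)
C = 7 (C = 4 + 3 = 7)
G = -2 (G = (-5 + 2) + 1 = -3 + 1 = -2)
E = 7/2 (E = ((3 - 2)*7)/2 = (1*7)/2 = (1/2)*7 = 7/2 ≈ 3.5000)
o(F, s) = 3/2 (o(F, s) = -2 + 7/2 = 3/2)
(130 - 72)*o(-4, -12) = (130 - 72)*(3/2) = 58*(3/2) = 87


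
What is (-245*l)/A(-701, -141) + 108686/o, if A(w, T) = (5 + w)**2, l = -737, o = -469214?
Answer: 16037194267/113647384512 ≈ 0.14111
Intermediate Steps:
(-245*l)/A(-701, -141) + 108686/o = (-245*(-737))/((5 - 701)**2) + 108686/(-469214) = 180565/((-696)**2) + 108686*(-1/469214) = 180565/484416 - 54343/234607 = 16037194267/113647384512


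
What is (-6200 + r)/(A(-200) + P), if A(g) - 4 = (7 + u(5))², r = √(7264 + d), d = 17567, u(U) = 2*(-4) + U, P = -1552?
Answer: 1550/383 - 3*√2759/1532 ≈ 3.9441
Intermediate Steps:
u(U) = -8 + U
r = 3*√2759 (r = √(7264 + 17567) = √24831 = 3*√2759 ≈ 157.58)
A(g) = 20 (A(g) = 4 + (7 + (-8 + 5))² = 4 + (7 - 3)² = 4 + 4² = 4 + 16 = 20)
(-6200 + r)/(A(-200) + P) = (-6200 + 3*√2759)/(20 - 1552) = (-6200 + 3*√2759)/(-1532) = (-6200 + 3*√2759)*(-1/1532) = 1550/383 - 3*√2759/1532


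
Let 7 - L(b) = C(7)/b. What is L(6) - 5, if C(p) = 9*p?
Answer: -17/2 ≈ -8.5000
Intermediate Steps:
L(b) = 7 - 63/b (L(b) = 7 - 9*7/b = 7 - 63/b)
L(6) - 5 = (7 - 63/6) - 5 = (7 - 63*1/6) - 5 = (7 - 21/2) - 5 = -7/2 - 5 = -17/2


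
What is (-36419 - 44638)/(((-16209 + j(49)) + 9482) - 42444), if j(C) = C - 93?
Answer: 27019/16405 ≈ 1.6470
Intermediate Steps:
j(C) = -93 + C
(-36419 - 44638)/(((-16209 + j(49)) + 9482) - 42444) = (-36419 - 44638)/(((-16209 + (-93 + 49)) + 9482) - 42444) = -81057/(((-16209 - 44) + 9482) - 42444) = -81057/((-16253 + 9482) - 42444) = -81057/(-6771 - 42444) = -81057/(-49215) = -81057*(-1/49215) = 27019/16405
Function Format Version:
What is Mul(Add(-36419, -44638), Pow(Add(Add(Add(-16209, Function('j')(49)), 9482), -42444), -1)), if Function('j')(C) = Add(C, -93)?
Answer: Rational(27019, 16405) ≈ 1.6470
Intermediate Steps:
Function('j')(C) = Add(-93, C)
Mul(Add(-36419, -44638), Pow(Add(Add(Add(-16209, Function('j')(49)), 9482), -42444), -1)) = Mul(Add(-36419, -44638), Pow(Add(Add(Add(-16209, Add(-93, 49)), 9482), -42444), -1)) = Mul(-81057, Pow(Add(Add(Add(-16209, -44), 9482), -42444), -1)) = Mul(-81057, Pow(Add(Add(-16253, 9482), -42444), -1)) = Mul(-81057, Pow(Add(-6771, -42444), -1)) = Mul(-81057, Pow(-49215, -1)) = Mul(-81057, Rational(-1, 49215)) = Rational(27019, 16405)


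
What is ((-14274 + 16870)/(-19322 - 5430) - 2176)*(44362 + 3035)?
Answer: -91176505227/884 ≈ -1.0314e+8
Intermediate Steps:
((-14274 + 16870)/(-19322 - 5430) - 2176)*(44362 + 3035) = (2596/(-24752) - 2176)*47397 = (2596*(-1/24752) - 2176)*47397 = (-649/6188 - 2176)*47397 = -13465737/6188*47397 = -91176505227/884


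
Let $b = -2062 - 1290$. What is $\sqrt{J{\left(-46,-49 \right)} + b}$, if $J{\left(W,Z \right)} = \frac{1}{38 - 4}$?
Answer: $\frac{9 i \sqrt{47838}}{34} \approx 57.896 i$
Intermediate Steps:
$J{\left(W,Z \right)} = \frac{1}{34}$
$b = -3352$ ($b = -2062 - 1290 = -3352$)
$\sqrt{J{\left(-46,-49 \right)} + b} = \sqrt{\frac{1}{34} - 3352} = \sqrt{- \frac{113967}{34}} = \frac{9 i \sqrt{47838}}{34}$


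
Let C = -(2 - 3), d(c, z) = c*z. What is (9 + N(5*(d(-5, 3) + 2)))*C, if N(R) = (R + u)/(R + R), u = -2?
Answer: 1237/130 ≈ 9.5154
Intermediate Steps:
N(R) = (-2 + R)/(2*R) (N(R) = (R - 2)/(R + R) = (-2 + R)/((2*R)) = (-2 + R)*(1/(2*R)) = (-2 + R)/(2*R))
C = 1 (C = -1*(-1) = 1)
(9 + N(5*(d(-5, 3) + 2)))*C = (9 + (-2 + 5*(-5*3 + 2))/(2*((5*(-5*3 + 2)))))*1 = (9 + (-2 + 5*(-15 + 2))/(2*((5*(-15 + 2)))))*1 = (9 + (-2 + 5*(-13))/(2*((5*(-13)))))*1 = (9 + (½)*(-2 - 65)/(-65))*1 = (9 + (½)*(-1/65)*(-67))*1 = (9 + 67/130)*1 = (1237/130)*1 = 1237/130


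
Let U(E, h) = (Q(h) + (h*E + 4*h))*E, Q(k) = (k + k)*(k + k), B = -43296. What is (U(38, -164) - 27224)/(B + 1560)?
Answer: -158301/1739 ≈ -91.030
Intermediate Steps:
Q(k) = 4*k² (Q(k) = (2*k)*(2*k) = 4*k²)
U(E, h) = E*(4*h + 4*h² + E*h) (U(E, h) = (4*h² + (h*E + 4*h))*E = (4*h² + (E*h + 4*h))*E = (4*h² + (4*h + E*h))*E = (4*h + 4*h² + E*h)*E = E*(4*h + 4*h² + E*h))
(U(38, -164) - 27224)/(B + 1560) = (38*(-164)*(4 + 38 + 4*(-164)) - 27224)/(-43296 + 1560) = (38*(-164)*(4 + 38 - 656) - 27224)/(-41736) = (38*(-164)*(-614) - 27224)*(-1/41736) = (3826448 - 27224)*(-1/41736) = 3799224*(-1/41736) = -158301/1739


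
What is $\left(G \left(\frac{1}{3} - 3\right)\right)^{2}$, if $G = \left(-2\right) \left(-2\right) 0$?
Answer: $0$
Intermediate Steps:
$G = 0$ ($G = 4 \cdot 0 = 0$)
$\left(G \left(\frac{1}{3} - 3\right)\right)^{2} = \left(0 \left(\frac{1}{3} - 3\right)\right)^{2} = \left(0 \left(- \frac{8}{3}\right)\right)^{2} = 0^{2} = 0$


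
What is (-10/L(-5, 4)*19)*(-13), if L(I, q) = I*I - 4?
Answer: 2470/21 ≈ 117.62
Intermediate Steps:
L(I, q) = -4 + I**2 (L(I, q) = I**2 - 4 = -4 + I**2)
(-10/L(-5, 4)*19)*(-13) = (-10/(-4 + (-5)**2)*19)*(-13) = (-10/(-4 + 25)*19)*(-13) = (-10/21*19)*(-13) = (-10*1/21*19)*(-13) = -10/21*19*(-13) = -190/21*(-13) = 2470/21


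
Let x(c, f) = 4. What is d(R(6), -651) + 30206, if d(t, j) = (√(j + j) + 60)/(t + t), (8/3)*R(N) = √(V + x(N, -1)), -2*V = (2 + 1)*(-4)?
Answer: 30206 + 2*√10*(60 + I*√1302)/15 ≈ 30231.0 + 15.214*I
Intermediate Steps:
V = 6 (V = -(2 + 1)*(-4)/2 = -3*(-4)/2 = -½*(-12) = 6)
R(N) = 3*√10/8 (R(N) = 3*√(6 + 4)/8 = 3*√10/8)
d(t, j) = (60 + √2*√j)/(2*t) (d(t, j) = (√(2*j) + 60)/((2*t)) = (√2*√j + 60)*(1/(2*t)) = (60 + √2*√j)*(1/(2*t)) = (60 + √2*√j)/(2*t))
d(R(6), -651) + 30206 = (60 + √2*√(-651))/(2*((3*√10/8))) + 30206 = (4*√10/15)*(60 + √2*(I*√651))/2 + 30206 = (4*√10/15)*(60 + I*√1302)/2 + 30206 = 2*√10*(60 + I*√1302)/15 + 30206 = 30206 + 2*√10*(60 + I*√1302)/15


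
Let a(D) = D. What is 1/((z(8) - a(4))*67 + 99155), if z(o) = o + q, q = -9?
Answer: 1/98820 ≈ 1.0119e-5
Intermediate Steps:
z(o) = -9 + o (z(o) = o - 9 = -9 + o)
1/((z(8) - a(4))*67 + 99155) = 1/(((-9 + 8) - 1*4)*67 + 99155) = 1/((-1 - 4)*67 + 99155) = 1/(-5*67 + 99155) = 1/(-335 + 99155) = 1/98820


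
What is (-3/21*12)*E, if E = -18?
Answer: 216/7 ≈ 30.857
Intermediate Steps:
(-3/21*12)*E = (-3/21*12)*(-18) = (-3*1/21*12)*(-18) = -⅐*12*(-18) = -12/7*(-18) = 216/7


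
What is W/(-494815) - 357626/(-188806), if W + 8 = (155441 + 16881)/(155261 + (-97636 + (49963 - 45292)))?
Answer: 2755970326785329/1454986012820860 ≈ 1.8942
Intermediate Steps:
W = -163023/31148 (W = -8 + (155441 + 16881)/(155261 + (-97636 + (49963 - 45292))) = -8 + 172322/(155261 + (-97636 + 4671)) = -8 + 172322/(155261 - 92965) = -8 + 172322/62296 = -8 + 172322*(1/62296) = -8 + 86161/31148 = -163023/31148 ≈ -5.2338)
W/(-494815) - 357626/(-188806) = -163023/31148/(-494815) - 357626/(-188806) = -163023/31148*(-1/494815) - 357626*(-1/188806) = 163023/15412497620 + 178813/94403 = 2755970326785329/1454986012820860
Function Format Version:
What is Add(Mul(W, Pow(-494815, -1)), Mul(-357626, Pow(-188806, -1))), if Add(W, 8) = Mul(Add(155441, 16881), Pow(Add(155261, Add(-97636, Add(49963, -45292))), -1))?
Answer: Rational(2755970326785329, 1454986012820860) ≈ 1.8942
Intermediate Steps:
W = Rational(-163023, 31148) (W = Add(-8, Mul(Add(155441, 16881), Pow(Add(155261, Add(-97636, Add(49963, -45292))), -1))) = Add(-8, Mul(172322, Pow(Add(155261, Add(-97636, 4671)), -1))) = Add(-8, Mul(172322, Pow(Add(155261, -92965), -1))) = Add(-8, Mul(172322, Pow(62296, -1))) = Add(-8, Mul(172322, Rational(1, 62296))) = Add(-8, Rational(86161, 31148)) = Rational(-163023, 31148) ≈ -5.2338)
Add(Mul(W, Pow(-494815, -1)), Mul(-357626, Pow(-188806, -1))) = Add(Mul(Rational(-163023, 31148), Pow(-494815, -1)), Mul(-357626, Pow(-188806, -1))) = Add(Mul(Rational(-163023, 31148), Rational(-1, 494815)), Mul(-357626, Rational(-1, 188806))) = Add(Rational(163023, 15412497620), Rational(178813, 94403)) = Rational(2755970326785329, 1454986012820860)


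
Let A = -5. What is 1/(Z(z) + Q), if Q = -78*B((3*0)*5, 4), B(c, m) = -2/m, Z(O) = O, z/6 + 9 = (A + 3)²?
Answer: ⅑ ≈ 0.11111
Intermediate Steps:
z = -30 (z = -54 + 6*(-5 + 3)² = -54 + 6*(-2)² = -54 + 6*4 = -54 + 24 = -30)
Q = 39 (Q = -(-156)/4 = -78*(-½) = 39)
1/(Z(z) + Q) = 1/(-30 + 39) = 1/9 = ⅑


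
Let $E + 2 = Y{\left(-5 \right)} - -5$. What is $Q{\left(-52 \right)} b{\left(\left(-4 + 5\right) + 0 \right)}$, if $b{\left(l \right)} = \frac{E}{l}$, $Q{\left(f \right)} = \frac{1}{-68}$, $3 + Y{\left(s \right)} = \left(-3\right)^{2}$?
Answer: $- \frac{9}{68} \approx -0.13235$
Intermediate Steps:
$Y{\left(s \right)} = 6$ ($Y{\left(s \right)} = -3 + \left(-3\right)^{2} = -3 + 9 = 6$)
$Q{\left(f \right)} = - \frac{1}{68}$
$E = 9$ ($E = -2 + \left(6 - -5\right) = -2 + \left(6 + 5\right) = -2 + 11 = 9$)
$b{\left(l \right)} = \frac{9}{l}$
$Q{\left(-52 \right)} b{\left(\left(-4 + 5\right) + 0 \right)} = - \frac{9 \frac{1}{\left(-4 + 5\right) + 0}}{68} = - \frac{9 \frac{1}{1 + 0}}{68} = - \frac{9 \cdot 1^{-1}}{68} = - \frac{9 \cdot 1}{68} = \left(- \frac{1}{68}\right) 9 = - \frac{9}{68}$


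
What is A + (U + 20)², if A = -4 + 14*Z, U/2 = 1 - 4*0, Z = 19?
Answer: 746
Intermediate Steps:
U = 2 (U = 2*(1 - 4*0) = 2*(1 + 0) = 2*1 = 2)
A = 262 (A = -4 + 14*19 = -4 + 266 = 262)
A + (U + 20)² = 262 + (2 + 20)² = 262 + 22² = 262 + 484 = 746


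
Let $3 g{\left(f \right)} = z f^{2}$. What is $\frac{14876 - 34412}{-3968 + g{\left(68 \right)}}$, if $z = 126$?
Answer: $- \frac{1221}{11890} \approx -0.10269$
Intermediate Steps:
$g{\left(f \right)} = 42 f^{2}$ ($g{\left(f \right)} = \frac{126 f^{2}}{3} = 42 f^{2}$)
$\frac{14876 - 34412}{-3968 + g{\left(68 \right)}} = \frac{14876 - 34412}{-3968 + 42 \cdot 68^{2}} = - \frac{19536}{-3968 + 42 \cdot 4624} = - \frac{19536}{-3968 + 194208} = - \frac{19536}{190240} = \left(-19536\right) \frac{1}{190240} = - \frac{1221}{11890}$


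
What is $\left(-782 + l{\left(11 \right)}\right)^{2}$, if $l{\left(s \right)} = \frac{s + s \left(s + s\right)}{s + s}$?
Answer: $\frac{2374681}{4} \approx 5.9367 \cdot 10^{5}$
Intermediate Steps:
$l{\left(s \right)} = \frac{s + 2 s^{2}}{2 s}$ ($l{\left(s \right)} = \frac{s + s 2 s}{2 s} = \left(s + 2 s^{2}\right) \frac{1}{2 s} = \frac{s + 2 s^{2}}{2 s}$)
$\left(-782 + l{\left(11 \right)}\right)^{2} = \left(-782 + \left(\frac{1}{2} + 11\right)\right)^{2} = \left(-782 + \frac{23}{2}\right)^{2} = \left(- \frac{1541}{2}\right)^{2} = \frac{2374681}{4}$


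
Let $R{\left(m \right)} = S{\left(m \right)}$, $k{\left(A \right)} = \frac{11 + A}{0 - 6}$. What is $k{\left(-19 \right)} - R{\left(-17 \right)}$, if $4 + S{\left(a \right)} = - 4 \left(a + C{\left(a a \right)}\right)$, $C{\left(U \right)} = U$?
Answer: $\frac{3280}{3} \approx 1093.3$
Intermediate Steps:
$S{\left(a \right)} = -4 - 4 a - 4 a^{2}$ ($S{\left(a \right)} = -4 - 4 \left(a + a a\right) = -4 - 4 \left(a + a^{2}\right) = -4 - \left(4 a + 4 a^{2}\right) = -4 - 4 a - 4 a^{2}$)
$k{\left(A \right)} = - \frac{11}{6} - \frac{A}{6}$ ($k{\left(A \right)} = \frac{11 + A}{-6} = \left(11 + A\right) \left(- \frac{1}{6}\right) = - \frac{11}{6} - \frac{A}{6}$)
$R{\left(m \right)} = -4 - 4 m - 4 m^{2}$
$k{\left(-19 \right)} - R{\left(-17 \right)} = \left(- \frac{11}{6} - - \frac{19}{6}\right) - \left(-4 - -68 - 4 \left(-17\right)^{2}\right) = \left(- \frac{11}{6} + \frac{19}{6}\right) - \left(-4 + 68 - 1156\right) = \frac{4}{3} - \left(-4 + 68 - 1156\right) = \frac{4}{3} - -1092 = \frac{4}{3} + 1092 = \frac{3280}{3}$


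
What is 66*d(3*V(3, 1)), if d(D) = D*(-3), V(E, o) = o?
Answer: -594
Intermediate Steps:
d(D) = -3*D
66*d(3*V(3, 1)) = 66*(-9) = -594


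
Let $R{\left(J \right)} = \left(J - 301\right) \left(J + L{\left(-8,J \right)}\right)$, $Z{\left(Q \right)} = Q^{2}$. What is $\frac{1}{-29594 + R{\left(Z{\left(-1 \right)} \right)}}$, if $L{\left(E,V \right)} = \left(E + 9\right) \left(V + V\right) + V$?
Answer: $- \frac{1}{30794} \approx -3.2474 \cdot 10^{-5}$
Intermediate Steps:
$L{\left(E,V \right)} = V + 2 V \left(9 + E\right)$ ($L{\left(E,V \right)} = \left(9 + E\right) 2 V + V = 2 V \left(9 + E\right) + V = V + 2 V \left(9 + E\right)$)
$R{\left(J \right)} = 4 J \left(-301 + J\right)$ ($R{\left(J \right)} = \left(J - 301\right) \left(J + J \left(19 + 2 \left(-8\right)\right)\right) = \left(-301 + J\right) \left(J + J \left(19 - 16\right)\right) = \left(-301 + J\right) \left(J + J 3\right) = \left(-301 + J\right) \left(J + 3 J\right) = \left(-301 + J\right) 4 J = 4 J \left(-301 + J\right)$)
$\frac{1}{-29594 + R{\left(Z{\left(-1 \right)} \right)}} = \frac{1}{-29594 + 4 \left(-1\right)^{2} \left(-301 + \left(-1\right)^{2}\right)} = \frac{1}{-29594 + 4 \cdot 1 \left(-301 + 1\right)} = \frac{1}{-29594 + 4 \cdot 1 \left(-300\right)} = \frac{1}{-29594 - 1200} = \frac{1}{-30794} = - \frac{1}{30794}$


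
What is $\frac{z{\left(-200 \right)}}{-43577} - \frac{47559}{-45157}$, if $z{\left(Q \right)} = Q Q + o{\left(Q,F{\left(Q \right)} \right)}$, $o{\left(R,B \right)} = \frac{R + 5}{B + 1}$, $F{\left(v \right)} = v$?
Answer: $\frac{52964704442}{391593511211} \approx 0.13525$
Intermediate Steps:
$o{\left(R,B \right)} = \frac{5 + R}{1 + B}$
$z{\left(Q \right)} = Q^{2} + \frac{5 + Q}{1 + Q}$ ($z{\left(Q \right)} = Q Q + \frac{5 + Q}{1 + Q} = Q^{2} + \frac{5 + Q}{1 + Q}$)
$\frac{z{\left(-200 \right)}}{-43577} - \frac{47559}{-45157} = \frac{\frac{1}{1 - 200} \left(5 - 200 + \left(-200\right)^{2} \left(1 - 200\right)\right)}{-43577} - \frac{47559}{-45157} = \frac{5 - 200 + 40000 \left(-199\right)}{-199} \left(- \frac{1}{43577}\right) - - \frac{47559}{45157} = - \frac{5 - 200 - 7960000}{199} \left(- \frac{1}{43577}\right) + \frac{47559}{45157} = \left(- \frac{1}{199}\right) \left(-7960195\right) \left(- \frac{1}{43577}\right) + \frac{47559}{45157} = \frac{7960195}{199} \left(- \frac{1}{43577}\right) + \frac{47559}{45157} = - \frac{7960195}{8671823} + \frac{47559}{45157} = \frac{52964704442}{391593511211}$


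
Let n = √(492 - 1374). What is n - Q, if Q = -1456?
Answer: 1456 + 21*I*√2 ≈ 1456.0 + 29.698*I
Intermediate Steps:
n = 21*I*√2 (n = √(-882) = 21*I*√2 ≈ 29.698*I)
n - Q = 21*I*√2 - 1*(-1456) = 21*I*√2 + 1456 = 1456 + 21*I*√2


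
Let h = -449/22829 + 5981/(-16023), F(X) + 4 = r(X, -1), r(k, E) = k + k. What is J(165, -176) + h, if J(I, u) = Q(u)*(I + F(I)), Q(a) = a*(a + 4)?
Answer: 5436924674651408/365789067 ≈ 1.4864e+7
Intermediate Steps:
r(k, E) = 2*k
Q(a) = a*(4 + a)
F(X) = -4 + 2*X
h = -143734576/365789067 (h = -449*1/22829 + 5981*(-1/16023) = -449/22829 - 5981/16023 = -143734576/365789067 ≈ -0.39294)
J(I, u) = u*(-4 + 3*I)*(4 + u) (J(I, u) = (u*(4 + u))*(I + (-4 + 2*I)) = (u*(4 + u))*(-4 + 3*I) = u*(-4 + 3*I)*(4 + u))
J(165, -176) + h = -176*(-4 + 3*165)*(4 - 176) - 143734576/365789067 = -176*(-4 + 495)*(-172) - 143734576/365789067 = -176*491*(-172) - 143734576/365789067 = 14863552 - 143734576/365789067 = 5436924674651408/365789067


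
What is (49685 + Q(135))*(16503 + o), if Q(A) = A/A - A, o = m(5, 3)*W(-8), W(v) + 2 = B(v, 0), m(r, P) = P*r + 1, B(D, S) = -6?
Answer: 811397625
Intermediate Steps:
m(r, P) = 1 + P*r
W(v) = -8 (W(v) = -2 - 6 = -8)
o = -128 (o = (1 + 3*5)*(-8) = (1 + 15)*(-8) = 16*(-8) = -128)
Q(A) = 1 - A
(49685 + Q(135))*(16503 + o) = (49685 + (1 - 1*135))*(16503 - 128) = (49685 + (1 - 135))*16375 = (49685 - 134)*16375 = 49551*16375 = 811397625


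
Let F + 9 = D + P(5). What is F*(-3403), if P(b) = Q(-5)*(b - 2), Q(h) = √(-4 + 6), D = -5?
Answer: 47642 - 10209*√2 ≈ 33204.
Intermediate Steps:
Q(h) = √2
P(b) = √2*(-2 + b) (P(b) = √2*(b - 2) = √2*(-2 + b))
F = -14 + 3*√2 (F = -9 + (-5 + √2*(-2 + 5)) = -9 + (-5 + √2*3) = -9 + (-5 + 3*√2) = -14 + 3*√2 ≈ -9.7574)
F*(-3403) = (-14 + 3*√2)*(-3403) = 47642 - 10209*√2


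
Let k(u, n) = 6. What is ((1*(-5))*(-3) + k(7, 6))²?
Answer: 441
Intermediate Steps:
((1*(-5))*(-3) + k(7, 6))² = ((1*(-5))*(-3) + 6)² = (-5*(-3) + 6)² = (15 + 6)² = 21² = 441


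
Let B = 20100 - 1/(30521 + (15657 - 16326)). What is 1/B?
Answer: 29852/600025199 ≈ 4.9751e-5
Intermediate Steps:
B = 600025199/29852 (B = 20100 - 1/(30521 - 669) = 20100 - 1/29852 = 600025199/29852 ≈ 20100.)
1/B = 1/(600025199/29852) = 29852/600025199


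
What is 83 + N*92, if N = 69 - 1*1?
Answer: 6339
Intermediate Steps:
N = 68 (N = 69 - 1 = 68)
83 + N*92 = 83 + 68*92 = 83 + 6256 = 6339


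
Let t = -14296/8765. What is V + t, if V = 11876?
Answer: 104078844/8765 ≈ 11874.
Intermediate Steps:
t = -14296/8765 (t = -14296*1/8765 = -14296/8765 ≈ -1.6310)
V + t = 11876 - 14296/8765 = 104078844/8765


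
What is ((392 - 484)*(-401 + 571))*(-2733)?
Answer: 42744120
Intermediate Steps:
((392 - 484)*(-401 + 571))*(-2733) = -92*170*(-2733) = -15640*(-2733) = 42744120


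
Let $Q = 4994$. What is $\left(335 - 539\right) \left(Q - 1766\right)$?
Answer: $-658512$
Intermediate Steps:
$\left(335 - 539\right) \left(Q - 1766\right) = \left(335 - 539\right) \left(4994 - 1766\right) = \left(-204\right) 3228 = -658512$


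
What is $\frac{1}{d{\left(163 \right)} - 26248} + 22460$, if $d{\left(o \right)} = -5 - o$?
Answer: $\frac{593303359}{26416} \approx 22460.0$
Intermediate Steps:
$\frac{1}{d{\left(163 \right)} - 26248} + 22460 = \frac{1}{\left(-5 - 163\right) - 26248} + 22460 = \frac{1}{-168 - 26248} + 22460 = \frac{1}{-26416} + 22460 = - \frac{1}{26416} + 22460 = \frac{593303359}{26416}$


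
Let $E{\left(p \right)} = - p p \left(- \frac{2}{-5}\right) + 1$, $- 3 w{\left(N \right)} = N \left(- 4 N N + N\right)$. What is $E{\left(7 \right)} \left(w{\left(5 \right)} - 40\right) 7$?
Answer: $-15407$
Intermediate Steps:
$w{\left(N \right)} = - \frac{N \left(N - 4 N^{2}\right)}{3}$ ($w{\left(N \right)} = - \frac{N \left(- 4 N N + N\right)}{3} = - \frac{N \left(- 4 N^{2} + N\right)}{3} = - \frac{N \left(N - 4 N^{2}\right)}{3}$)
$E{\left(p \right)} = 1 - \frac{2 p^{2}}{5}$ ($E{\left(p \right)} = - p^{2} \left(\left(-2\right) \left(- \frac{1}{5}\right)\right) + 1 = - p^{2} \cdot \frac{2}{5} + 1 = - \frac{2 p^{2}}{5} + 1 = 1 - \frac{2 p^{2}}{5}$)
$E{\left(7 \right)} \left(w{\left(5 \right)} - 40\right) 7 = \left(1 - \frac{2 \cdot 7^{2}}{5}\right) \left(\frac{5^{2} \left(-1 + 4 \cdot 5\right)}{3} - 40\right) 7 = \left(1 - \frac{98}{5}\right) \left(\frac{1}{3} \cdot 25 \left(-1 + 20\right) - 40\right) 7 = \left(1 - \frac{98}{5}\right) \left(\frac{1}{3} \cdot 25 \cdot 19 - 40\right) 7 = - \frac{93 \left(\frac{475}{3} - 40\right)}{5} \cdot 7 = \left(- \frac{93}{5}\right) \frac{355}{3} \cdot 7 = \left(-2201\right) 7 = -15407$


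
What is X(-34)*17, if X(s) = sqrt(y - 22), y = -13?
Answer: 17*I*sqrt(35) ≈ 100.57*I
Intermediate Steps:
X(s) = I*sqrt(35) (X(s) = sqrt(-13 - 22) = sqrt(-35) = I*sqrt(35))
X(-34)*17 = (I*sqrt(35))*17 = 17*I*sqrt(35)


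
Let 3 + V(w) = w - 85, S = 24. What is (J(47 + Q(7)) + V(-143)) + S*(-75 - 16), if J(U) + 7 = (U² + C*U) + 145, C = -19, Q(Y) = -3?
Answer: -1177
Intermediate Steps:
J(U) = 138 + U² - 19*U (J(U) = -7 + ((U² - 19*U) + 145) = -7 + (145 + U² - 19*U) = 138 + U² - 19*U)
V(w) = -88 + w (V(w) = -3 + (w - 85) = -3 + (-85 + w) = -88 + w)
(J(47 + Q(7)) + V(-143)) + S*(-75 - 16) = ((138 + (47 - 3)² - 19*(47 - 3)) + (-88 - 143)) + 24*(-75 - 16) = ((138 + 44² - 19*44) - 231) + 24*(-91) = ((138 + 1936 - 836) - 231) - 2184 = (1238 - 231) - 2184 = 1007 - 2184 = -1177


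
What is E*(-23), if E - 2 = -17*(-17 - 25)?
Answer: -16468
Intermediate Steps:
E = 716 (E = 2 - 17*(-17 - 25) = 2 - 17*(-42) = 2 + 714 = 716)
E*(-23) = 716*(-23) = -16468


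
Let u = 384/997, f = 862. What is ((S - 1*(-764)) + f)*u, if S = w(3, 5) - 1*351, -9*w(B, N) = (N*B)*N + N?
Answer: 1458560/2991 ≈ 487.65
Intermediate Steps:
w(B, N) = -N/9 - B*N**2/9 (w(B, N) = -((N*B)*N + N)/9 = -((B*N)*N + N)/9 = -(B*N**2 + N)/9 = -(N + B*N**2)/9 = -N/9 - B*N**2/9)
S = -3239/9 (S = -1/9*5*(1 + 3*5) - 1*351 = -1/9*5*(1 + 15) - 351 = -1/9*5*16 - 351 = -80/9 - 351 = -3239/9 ≈ -359.89)
u = 384/997 (u = 384*(1/997) = 384/997 ≈ 0.38516)
((S - 1*(-764)) + f)*u = ((-3239/9 - 1*(-764)) + 862)*(384/997) = ((-3239/9 + 764) + 862)*(384/997) = (3637/9 + 862)*(384/997) = (11395/9)*(384/997) = 1458560/2991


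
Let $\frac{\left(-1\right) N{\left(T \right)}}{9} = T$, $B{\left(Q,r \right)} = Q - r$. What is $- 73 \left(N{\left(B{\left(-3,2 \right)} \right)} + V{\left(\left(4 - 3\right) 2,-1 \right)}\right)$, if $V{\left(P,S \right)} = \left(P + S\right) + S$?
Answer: $-3285$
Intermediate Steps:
$N{\left(T \right)} = - 9 T$
$V{\left(P,S \right)} = P + 2 S$
$- 73 \left(N{\left(B{\left(-3,2 \right)} \right)} + V{\left(\left(4 - 3\right) 2,-1 \right)}\right) = - 73 \left(- 9 \left(-3 - 2\right) + \left(\left(4 - 3\right) 2 + 2 \left(-1\right)\right)\right) = - 73 \left(- 9 \left(-3 - 2\right) + \left(1 \cdot 2 - 2\right)\right) = - 73 \left(\left(-9\right) \left(-5\right) + \left(2 - 2\right)\right) = - 73 \left(45 + 0\right) = \left(-73\right) 45 = -3285$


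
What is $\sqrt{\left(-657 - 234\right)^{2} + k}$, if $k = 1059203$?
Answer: $2 \sqrt{463271} \approx 1361.3$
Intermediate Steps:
$\sqrt{\left(-657 - 234\right)^{2} + k} = \sqrt{\left(-657 - 234\right)^{2} + 1059203} = \sqrt{\left(-891\right)^{2} + 1059203} = \sqrt{793881 + 1059203} = \sqrt{1853084} = 2 \sqrt{463271}$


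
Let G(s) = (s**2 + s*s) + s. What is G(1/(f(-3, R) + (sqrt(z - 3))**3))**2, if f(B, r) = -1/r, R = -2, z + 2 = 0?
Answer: 100*(-4*sqrt(5) + 19*I)/(-247001*I + 19960*sqrt(5)) ≈ -0.0080827 - 0.0021606*I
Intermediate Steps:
z = -2 (z = -2 + 0 = -2)
G(s) = s + 2*s**2 (G(s) = (s**2 + s**2) + s = 2*s**2 + s = s + 2*s**2)
G(1/(f(-3, R) + (sqrt(z - 3))**3))**2 = ((1 + 2/(-1/(-2) + (sqrt(-2 - 3))**3))/(-1/(-2) + (sqrt(-2 - 3))**3))**2 = ((1 + 2/(-1*(-1/2) + (sqrt(-5))**3))/(-1*(-1/2) + (sqrt(-5))**3))**2 = ((1 + 2/(1/2 + (I*sqrt(5))**3))/(1/2 + (I*sqrt(5))**3))**2 = ((1 + 2/(1/2 - 5*I*sqrt(5)))/(1/2 - 5*I*sqrt(5)))**2 = (1 + 2/(1/2 - 5*I*sqrt(5)))**2/(1/2 - 5*I*sqrt(5))**2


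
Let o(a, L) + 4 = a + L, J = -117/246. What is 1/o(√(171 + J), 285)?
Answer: 23042/6460819 - √1146606/6460819 ≈ 0.0034007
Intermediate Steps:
J = -39/82 (J = -117*1/246 = -39/82 ≈ -0.47561)
o(a, L) = -4 + L + a (o(a, L) = -4 + (a + L) = -4 + (L + a) = -4 + L + a)
1/o(√(171 + J), 285) = 1/(-4 + 285 + √(171 - 39/82)) = 1/(-4 + 285 + √(13983/82)) = 1/(-4 + 285 + √1146606/82) = 1/(281 + √1146606/82)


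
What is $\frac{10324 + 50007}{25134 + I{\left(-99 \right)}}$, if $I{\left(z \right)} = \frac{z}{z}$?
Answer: $\frac{60331}{25135} \approx 2.4003$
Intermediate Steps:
$I{\left(z \right)} = 1$
$\frac{10324 + 50007}{25134 + I{\left(-99 \right)}} = \frac{10324 + 50007}{25134 + 1} = \frac{60331}{25135}$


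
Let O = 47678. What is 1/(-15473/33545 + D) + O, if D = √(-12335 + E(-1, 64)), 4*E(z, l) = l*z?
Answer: 662648507771629927/13898412439504 - 1125267025*I*√12351/13898412439504 ≈ 47678.0 - 0.0089979*I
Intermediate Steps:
E(z, l) = l*z/4 (E(z, l) = (l*z)/4 = l*z/4)
D = I*√12351 (D = √(-12335 + (¼)*64*(-1)) = √(-12335 - 16) = √(-12351) = I*√12351 ≈ 111.14*I)
1/(-15473/33545 + D) + O = 1/(-15473/33545 + I*√12351) + 47678 = 47678 + 1/(-15473/33545 + I*√12351)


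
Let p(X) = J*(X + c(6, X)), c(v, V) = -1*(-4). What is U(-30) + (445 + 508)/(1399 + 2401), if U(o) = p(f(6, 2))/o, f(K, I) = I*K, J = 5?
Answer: -27541/11400 ≈ -2.4159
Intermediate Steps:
c(v, V) = 4
p(X) = 20 + 5*X (p(X) = 5*(X + 4) = 5*(4 + X) = 20 + 5*X)
U(o) = 80/o (U(o) = (20 + 5*(2*6))/o = (20 + 5*12)/o = (20 + 60)/o = 80/o)
U(-30) + (445 + 508)/(1399 + 2401) = 80/(-30) + (445 + 508)/(1399 + 2401) = 80*(-1/30) + 953/3800 = -8/3 + 953*(1/3800) = -8/3 + 953/3800 = -27541/11400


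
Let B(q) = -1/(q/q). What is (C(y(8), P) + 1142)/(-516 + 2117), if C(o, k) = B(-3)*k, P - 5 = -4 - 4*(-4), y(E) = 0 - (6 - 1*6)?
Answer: 1125/1601 ≈ 0.70269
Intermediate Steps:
y(E) = 0 (y(E) = 0 - (6 - 6) = 0 - 1*0 = 0 + 0 = 0)
P = 17 (P = 5 + (-4 - 4*(-4)) = 5 + (-4 + 16) = 5 + 12 = 17)
B(q) = -1 (B(q) = -1/1 = -1*1 = -1)
C(o, k) = -k
(C(y(8), P) + 1142)/(-516 + 2117) = (-1*17 + 1142)/(-516 + 2117) = (-17 + 1142)/1601 = 1125*(1/1601) = 1125/1601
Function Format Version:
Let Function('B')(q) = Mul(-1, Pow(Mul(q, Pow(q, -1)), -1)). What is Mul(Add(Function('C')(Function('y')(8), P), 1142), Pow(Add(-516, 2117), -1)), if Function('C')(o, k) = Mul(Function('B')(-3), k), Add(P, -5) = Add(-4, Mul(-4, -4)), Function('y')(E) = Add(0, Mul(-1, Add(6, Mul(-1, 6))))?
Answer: Rational(1125, 1601) ≈ 0.70269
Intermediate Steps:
Function('y')(E) = 0 (Function('y')(E) = Add(0, Mul(-1, Add(6, -6))) = Add(0, Mul(-1, 0)) = Add(0, 0) = 0)
P = 17 (P = Add(5, Add(-4, Mul(-4, -4))) = Add(5, Add(-4, 16)) = Add(5, 12) = 17)
Function('B')(q) = -1 (Function('B')(q) = Mul(-1, Pow(1, -1)) = Mul(-1, 1) = -1)
Function('C')(o, k) = Mul(-1, k)
Mul(Add(Function('C')(Function('y')(8), P), 1142), Pow(Add(-516, 2117), -1)) = Mul(Add(Mul(-1, 17), 1142), Pow(Add(-516, 2117), -1)) = Mul(Add(-17, 1142), Pow(1601, -1)) = Mul(1125, Rational(1, 1601)) = Rational(1125, 1601)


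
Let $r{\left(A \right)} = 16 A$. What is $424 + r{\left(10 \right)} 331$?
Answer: $53384$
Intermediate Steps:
$424 + r{\left(10 \right)} 331 = 424 + 16 \cdot 10 \cdot 331 = 424 + 160 \cdot 331 = 424 + 52960 = 53384$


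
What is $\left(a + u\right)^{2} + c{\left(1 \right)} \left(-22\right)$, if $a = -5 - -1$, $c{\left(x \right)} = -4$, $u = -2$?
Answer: $124$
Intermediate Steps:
$a = -4$ ($a = -5 + 1 = -4$)
$\left(a + u\right)^{2} + c{\left(1 \right)} \left(-22\right) = \left(-4 - 2\right)^{2} - -88 = \left(-6\right)^{2} + 88 = 36 + 88 = 124$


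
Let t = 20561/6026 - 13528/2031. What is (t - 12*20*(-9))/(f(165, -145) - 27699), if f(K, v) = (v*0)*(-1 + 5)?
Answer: -26396060623/339002687394 ≈ -0.077864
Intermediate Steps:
t = -39760337/12238806 (t = 20561*(1/6026) - 13528*1/2031 = 20561/6026 - 13528/2031 = -39760337/12238806 ≈ -3.2487)
f(K, v) = 0 (f(K, v) = 0*4 = 0)
(t - 12*20*(-9))/(f(165, -145) - 27699) = (-39760337/12238806 - 12*20*(-9))/(0 - 27699) = (-39760337/12238806 - 240*(-9))/(-27699) = (-39760337/12238806 + 2160)*(-1/27699) = (26396060623/12238806)*(-1/27699) = -26396060623/339002687394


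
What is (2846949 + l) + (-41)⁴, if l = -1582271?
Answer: 4090439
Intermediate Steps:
(2846949 + l) + (-41)⁴ = (2846949 - 1582271) + (-41)⁴ = 1264678 + 2825761 = 4090439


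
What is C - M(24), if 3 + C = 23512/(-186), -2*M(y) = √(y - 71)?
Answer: -12035/93 + I*√47/2 ≈ -129.41 + 3.4278*I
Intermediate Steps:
M(y) = -√(-71 + y)/2 (M(y) = -√(y - 71)/2 = -√(-71 + y)/2)
C = -12035/93 (C = -3 + 23512/(-186) = -3 + 23512*(-1/186) = -3 - 11756/93 = -12035/93 ≈ -129.41)
C - M(24) = -12035/93 - (-√(-71 + 24)/2) = -12035/93 - (-I*√47/2) = -12035/93 - (-1)*I*√47/2 = -12035/93 + I*√47/2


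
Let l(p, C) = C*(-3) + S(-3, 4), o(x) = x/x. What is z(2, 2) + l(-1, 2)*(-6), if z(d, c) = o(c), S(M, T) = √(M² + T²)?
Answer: 7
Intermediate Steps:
o(x) = 1
z(d, c) = 1
l(p, C) = 5 - 3*C (l(p, C) = C*(-3) + √((-3)² + 4²) = -3*C + √(9 + 16) = -3*C + √25 = -3*C + 5 = 5 - 3*C)
z(2, 2) + l(-1, 2)*(-6) = 1 + (5 - 3*2)*(-6) = 1 + (5 - 6)*(-6) = 1 - 1*(-6) = 1 + 6 = 7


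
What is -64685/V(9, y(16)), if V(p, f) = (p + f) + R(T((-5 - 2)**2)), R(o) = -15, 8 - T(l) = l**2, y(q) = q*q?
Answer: -12937/50 ≈ -258.74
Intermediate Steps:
y(q) = q**2
T(l) = 8 - l**2
V(p, f) = -15 + f + p (V(p, f) = (p + f) - 15 = (f + p) - 15 = -15 + f + p)
-64685/V(9, y(16)) = -64685/(-15 + 16**2 + 9) = -64685/(-15 + 256 + 9) = -64685/250 = -64685*1/250 = -12937/50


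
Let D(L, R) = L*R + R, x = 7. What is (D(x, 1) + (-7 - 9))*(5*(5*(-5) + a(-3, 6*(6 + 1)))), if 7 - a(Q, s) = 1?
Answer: 760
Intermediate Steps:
a(Q, s) = 6 (a(Q, s) = 7 - 1*1 = 7 - 1 = 6)
D(L, R) = R + L*R
(D(x, 1) + (-7 - 9))*(5*(5*(-5) + a(-3, 6*(6 + 1)))) = (1*(1 + 7) + (-7 - 9))*(5*(5*(-5) + 6)) = (1*8 - 16)*(5*(-25 + 6)) = (8 - 16)*(5*(-19)) = -8*(-95) = 760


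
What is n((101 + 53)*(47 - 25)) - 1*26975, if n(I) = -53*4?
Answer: -27187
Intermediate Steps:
n(I) = -212
n((101 + 53)*(47 - 25)) - 1*26975 = -212 - 1*26975 = -212 - 26975 = -27187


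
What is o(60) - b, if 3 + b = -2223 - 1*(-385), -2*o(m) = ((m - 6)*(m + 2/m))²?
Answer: -262639631/50 ≈ -5.2528e+6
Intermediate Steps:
o(m) = -(-6 + m)²*(m + 2/m)²/2 (o(m) = -(m - 6)²*(m + 2/m)²/2 = -(-6 + m)²*(m + 2/m)²/2)
b = -1841 (b = -3 + (-2223 - 1*(-385)) = -3 + (-2223 + 385) = -3 - 1838 = -1841)
o(60) - b = -½*(-6 + 60)²*(2 + 60²)²/60² - 1*(-1841) = -½*1/3600*54²*(2 + 3600)² + 1841 = -½*1/3600*2916*3602² + 1841 = -½*1/3600*2916*12974404 + 1841 = -262731681/50 + 1841 = -262639631/50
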